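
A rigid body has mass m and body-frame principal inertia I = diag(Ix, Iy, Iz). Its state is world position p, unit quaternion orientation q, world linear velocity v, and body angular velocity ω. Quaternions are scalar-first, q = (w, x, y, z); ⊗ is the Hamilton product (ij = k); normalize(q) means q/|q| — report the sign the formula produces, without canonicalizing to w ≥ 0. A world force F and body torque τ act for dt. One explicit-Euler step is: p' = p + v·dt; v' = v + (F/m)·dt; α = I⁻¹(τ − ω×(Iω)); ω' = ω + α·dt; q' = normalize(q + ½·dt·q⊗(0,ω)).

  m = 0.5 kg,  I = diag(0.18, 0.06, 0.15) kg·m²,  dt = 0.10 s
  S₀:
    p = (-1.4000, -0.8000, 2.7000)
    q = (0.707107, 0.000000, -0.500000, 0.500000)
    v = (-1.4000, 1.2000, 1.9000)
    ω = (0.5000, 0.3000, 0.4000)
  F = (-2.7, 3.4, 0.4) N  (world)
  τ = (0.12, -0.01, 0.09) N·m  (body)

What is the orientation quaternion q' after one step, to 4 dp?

2q̇ = q⊗(0,ω) = (-0.0500000, 0.0035535, 0.4621321, 0.5328428)
updated quaternion q' = (0.7042, 0.0002, -0.4766, 0.5263)

q' = (0.7042, 0.0002, -0.4766, 0.5263)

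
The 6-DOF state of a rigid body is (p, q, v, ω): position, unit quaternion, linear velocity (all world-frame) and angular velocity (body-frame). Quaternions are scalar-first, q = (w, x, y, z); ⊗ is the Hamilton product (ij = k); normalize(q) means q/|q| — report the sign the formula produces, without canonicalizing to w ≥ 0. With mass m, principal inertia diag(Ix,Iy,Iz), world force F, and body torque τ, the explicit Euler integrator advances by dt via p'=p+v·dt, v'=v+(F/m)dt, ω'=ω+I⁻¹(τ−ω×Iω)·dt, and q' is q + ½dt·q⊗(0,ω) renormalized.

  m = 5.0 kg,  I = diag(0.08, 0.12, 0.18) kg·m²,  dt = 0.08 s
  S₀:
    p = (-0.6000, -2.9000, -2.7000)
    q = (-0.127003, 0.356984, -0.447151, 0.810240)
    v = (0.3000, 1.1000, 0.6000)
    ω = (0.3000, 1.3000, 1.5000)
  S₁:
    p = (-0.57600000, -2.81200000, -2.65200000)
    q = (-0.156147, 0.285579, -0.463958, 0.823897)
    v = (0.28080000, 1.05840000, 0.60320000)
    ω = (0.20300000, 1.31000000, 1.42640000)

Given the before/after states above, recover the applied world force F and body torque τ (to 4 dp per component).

F = (-1.2000, -2.6000, 0.2000)
τ = (0.0200, -0.0300, -0.1500)

Δω = ω₁−ω₀ = (-0.09700000, 0.01000000, -0.07360000)
precession coupling = (0.1170, -0.0450, 0.0156)
I·α + gyro = (0.0200, -0.0300, -0.1500)
v₁ − v₀ = (-0.01920000, -0.04160000, 0.00320000)
m·(v₁−v₀)/dt = (-1.2000, -2.6000, 0.2000)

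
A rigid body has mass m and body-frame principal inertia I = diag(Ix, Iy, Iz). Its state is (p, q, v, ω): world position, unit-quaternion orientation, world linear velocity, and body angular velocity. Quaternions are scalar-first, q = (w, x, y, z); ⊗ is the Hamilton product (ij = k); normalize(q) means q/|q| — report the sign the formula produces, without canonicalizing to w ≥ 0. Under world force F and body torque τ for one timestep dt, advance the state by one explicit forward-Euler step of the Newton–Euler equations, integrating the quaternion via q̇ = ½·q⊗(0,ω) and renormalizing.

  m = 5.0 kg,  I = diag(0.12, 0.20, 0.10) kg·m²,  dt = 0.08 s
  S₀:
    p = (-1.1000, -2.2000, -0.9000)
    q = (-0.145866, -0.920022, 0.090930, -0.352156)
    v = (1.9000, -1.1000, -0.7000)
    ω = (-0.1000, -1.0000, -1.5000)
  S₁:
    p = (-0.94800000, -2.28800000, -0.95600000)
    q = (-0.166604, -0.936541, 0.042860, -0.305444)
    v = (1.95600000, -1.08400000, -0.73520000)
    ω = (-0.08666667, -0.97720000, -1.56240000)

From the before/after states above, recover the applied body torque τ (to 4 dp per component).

τ = (-0.1300, 0.0600, -0.0700)

ω₁ − ω₀ = (0.01333333, 0.02280000, -0.06240000)
applied torque τ = (-0.1300, 0.0600, -0.0700)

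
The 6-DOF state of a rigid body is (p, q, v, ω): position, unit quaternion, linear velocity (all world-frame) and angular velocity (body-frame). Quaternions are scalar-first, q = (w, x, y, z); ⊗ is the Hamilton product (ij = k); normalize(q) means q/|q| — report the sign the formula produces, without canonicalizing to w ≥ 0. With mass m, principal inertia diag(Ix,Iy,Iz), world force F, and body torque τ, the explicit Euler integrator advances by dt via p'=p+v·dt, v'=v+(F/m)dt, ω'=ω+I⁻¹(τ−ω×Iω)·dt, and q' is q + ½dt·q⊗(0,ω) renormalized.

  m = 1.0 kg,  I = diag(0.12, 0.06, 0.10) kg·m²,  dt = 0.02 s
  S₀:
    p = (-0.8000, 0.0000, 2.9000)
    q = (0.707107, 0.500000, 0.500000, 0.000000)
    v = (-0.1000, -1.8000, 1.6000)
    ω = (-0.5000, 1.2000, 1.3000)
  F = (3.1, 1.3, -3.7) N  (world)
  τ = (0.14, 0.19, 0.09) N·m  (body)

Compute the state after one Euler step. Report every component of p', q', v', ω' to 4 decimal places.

p' = (-0.8020, -0.0360, 2.9320)
q' = (0.7035, 0.5029, 0.5019, 0.0177)
v' = (-0.0380, -1.7740, 1.5260)
ω' = (-0.4871, 1.2677, 1.3108)

α = I⁻¹(τ − ω×Iω) = (0.6467, 3.3833, 0.5400)
ω + α·dt = (-0.4871, 1.2677, 1.3108)
2q̇ = q⊗(0,ω) = (-0.3500000, 0.2964465, 0.1985284, 1.7692391)
q' = normalize(q + ½dt·q⊗(0,ω)) = (0.7035, 0.5029, 0.5019, 0.0177)
linear accel F/m = (3.1000, 1.3000, -3.7000)
new position p' = (-0.8020, -0.0360, 2.9320)
new velocity v' = (-0.0380, -1.7740, 1.5260)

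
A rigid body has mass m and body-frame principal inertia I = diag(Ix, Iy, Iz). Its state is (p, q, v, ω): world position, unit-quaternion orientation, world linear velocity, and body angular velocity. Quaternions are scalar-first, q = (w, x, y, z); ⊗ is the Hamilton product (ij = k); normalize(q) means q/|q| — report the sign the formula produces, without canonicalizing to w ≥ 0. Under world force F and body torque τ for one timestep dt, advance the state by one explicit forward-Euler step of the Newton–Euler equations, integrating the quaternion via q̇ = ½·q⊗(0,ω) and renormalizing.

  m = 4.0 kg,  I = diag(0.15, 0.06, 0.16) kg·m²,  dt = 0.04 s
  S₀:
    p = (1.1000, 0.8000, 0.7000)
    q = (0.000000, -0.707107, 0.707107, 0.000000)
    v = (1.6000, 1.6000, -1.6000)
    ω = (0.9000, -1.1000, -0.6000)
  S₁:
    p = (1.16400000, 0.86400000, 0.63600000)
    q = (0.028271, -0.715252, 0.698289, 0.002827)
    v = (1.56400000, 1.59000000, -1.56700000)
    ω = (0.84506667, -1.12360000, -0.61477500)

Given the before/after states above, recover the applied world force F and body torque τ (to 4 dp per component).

F = (-3.6000, -1.0000, 3.3000)
τ = (-0.1400, -0.0300, 0.0300)

ω₁ − ω₀ = (-0.05493333, -0.02360000, -0.01477500)
precession coupling = (0.0660, 0.0054, 0.0891)
I·α + gyro = (-0.1400, -0.0300, 0.0300)
Δv = v₁−v₀ = (-0.03600000, -0.01000000, 0.03300000)
F = m·Δv/dt = (-3.6000, -1.0000, 3.3000)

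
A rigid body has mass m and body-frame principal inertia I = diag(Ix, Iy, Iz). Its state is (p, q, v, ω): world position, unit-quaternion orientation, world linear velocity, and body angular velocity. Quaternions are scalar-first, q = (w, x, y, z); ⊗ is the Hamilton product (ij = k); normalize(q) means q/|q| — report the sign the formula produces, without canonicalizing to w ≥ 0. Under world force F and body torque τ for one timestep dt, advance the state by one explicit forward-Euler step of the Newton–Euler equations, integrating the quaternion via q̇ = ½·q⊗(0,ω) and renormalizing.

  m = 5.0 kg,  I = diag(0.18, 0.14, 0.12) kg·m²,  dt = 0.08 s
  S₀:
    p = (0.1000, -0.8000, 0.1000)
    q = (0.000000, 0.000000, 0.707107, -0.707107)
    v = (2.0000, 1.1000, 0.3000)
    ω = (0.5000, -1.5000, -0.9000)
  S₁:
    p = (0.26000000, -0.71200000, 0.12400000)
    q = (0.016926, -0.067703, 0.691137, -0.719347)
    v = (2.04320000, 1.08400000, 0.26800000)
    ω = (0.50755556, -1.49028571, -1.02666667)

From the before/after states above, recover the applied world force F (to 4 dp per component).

F = (2.7000, -1.0000, -2.0000)

Δv = v₁−v₀ = (0.04320000, -0.01600000, -0.03200000)
F = m·Δv/dt = (2.7000, -1.0000, -2.0000)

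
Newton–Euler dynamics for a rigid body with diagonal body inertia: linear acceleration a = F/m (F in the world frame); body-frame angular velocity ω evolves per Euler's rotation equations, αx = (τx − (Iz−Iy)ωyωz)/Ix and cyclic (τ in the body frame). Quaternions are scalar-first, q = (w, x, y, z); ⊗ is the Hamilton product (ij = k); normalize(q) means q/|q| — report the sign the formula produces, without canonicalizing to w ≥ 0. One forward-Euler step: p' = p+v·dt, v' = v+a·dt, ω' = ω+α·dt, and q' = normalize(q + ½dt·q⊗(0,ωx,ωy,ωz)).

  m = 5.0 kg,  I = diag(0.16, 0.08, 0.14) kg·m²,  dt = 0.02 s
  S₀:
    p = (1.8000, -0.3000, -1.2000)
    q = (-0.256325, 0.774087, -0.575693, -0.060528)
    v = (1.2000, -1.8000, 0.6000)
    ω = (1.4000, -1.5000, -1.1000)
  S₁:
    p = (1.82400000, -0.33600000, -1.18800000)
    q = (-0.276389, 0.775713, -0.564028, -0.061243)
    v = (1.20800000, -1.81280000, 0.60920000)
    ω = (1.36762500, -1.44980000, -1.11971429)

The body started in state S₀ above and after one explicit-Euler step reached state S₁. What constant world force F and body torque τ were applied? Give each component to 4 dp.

F = (2.0000, -3.2000, 2.3000)
τ = (-0.1600, 0.1700, 0.0300)

velocity change Δv = (0.00800000, -0.01280000, 0.00920000)
applied force F = (2.0000, -3.2000, 2.3000)
ω₁ − ω₀ = (-0.03237500, 0.05020000, -0.01971429)
precession coupling = (0.0990, -0.0308, 0.1680)
I·α + gyro = (-0.1600, 0.1700, 0.0300)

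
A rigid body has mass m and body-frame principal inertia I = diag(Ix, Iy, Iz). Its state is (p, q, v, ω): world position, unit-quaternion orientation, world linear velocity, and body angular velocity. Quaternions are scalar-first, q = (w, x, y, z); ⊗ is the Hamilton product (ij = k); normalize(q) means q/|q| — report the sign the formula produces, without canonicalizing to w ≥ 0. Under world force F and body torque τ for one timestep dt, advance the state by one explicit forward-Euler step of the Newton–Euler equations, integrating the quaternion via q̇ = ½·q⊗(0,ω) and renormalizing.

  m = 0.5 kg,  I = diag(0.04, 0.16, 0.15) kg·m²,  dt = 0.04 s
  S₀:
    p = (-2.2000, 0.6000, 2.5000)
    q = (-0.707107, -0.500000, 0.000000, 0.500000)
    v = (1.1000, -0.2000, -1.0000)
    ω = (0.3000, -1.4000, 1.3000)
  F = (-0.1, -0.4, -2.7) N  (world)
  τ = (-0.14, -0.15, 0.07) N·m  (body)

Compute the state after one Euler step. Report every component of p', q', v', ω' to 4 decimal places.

gyro term ω×Iω = (0.0182, -0.0429, -0.0504)
angular accel α = (-3.9550, -0.6694, 0.8027)
new body rate ω' = (0.1418, -1.4268, 1.3321)
2q̇ = q⊗(0,ω) = (-0.5000000, 0.4878679, 1.7899498, -0.2192391)
q + ½dt·q⊗(0,ω), renormalized = (-0.7166, -0.4899, 0.0358, 0.4952)
a = (-0.2000, -0.8000, -5.4000)
p + v·dt = (-2.1560, 0.5920, 2.4600)
v + (F/m)dt = (1.0920, -0.2320, -1.2160)

p' = (-2.1560, 0.5920, 2.4600)
q' = (-0.7166, -0.4899, 0.0358, 0.4952)
v' = (1.0920, -0.2320, -1.2160)
ω' = (0.1418, -1.4268, 1.3321)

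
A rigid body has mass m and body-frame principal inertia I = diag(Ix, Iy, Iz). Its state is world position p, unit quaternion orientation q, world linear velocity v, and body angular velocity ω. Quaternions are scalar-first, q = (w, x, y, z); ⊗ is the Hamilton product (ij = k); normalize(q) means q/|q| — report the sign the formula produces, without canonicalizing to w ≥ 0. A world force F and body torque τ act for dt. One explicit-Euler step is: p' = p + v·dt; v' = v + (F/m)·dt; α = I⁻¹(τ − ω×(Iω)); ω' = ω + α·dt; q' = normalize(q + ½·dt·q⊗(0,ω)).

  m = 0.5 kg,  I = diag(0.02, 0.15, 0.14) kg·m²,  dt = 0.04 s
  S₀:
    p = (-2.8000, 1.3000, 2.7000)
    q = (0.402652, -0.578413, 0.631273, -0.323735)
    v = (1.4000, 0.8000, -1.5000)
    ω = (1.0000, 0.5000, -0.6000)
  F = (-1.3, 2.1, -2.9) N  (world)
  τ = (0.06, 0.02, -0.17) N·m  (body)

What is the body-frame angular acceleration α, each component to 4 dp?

precession coupling ω×(Iω) = (0.0030, 0.0720, 0.0650)
(τ − ω×Iω)/I = (2.8500, -0.3467, -1.6786)

α = (2.8500, -0.3467, -1.6786)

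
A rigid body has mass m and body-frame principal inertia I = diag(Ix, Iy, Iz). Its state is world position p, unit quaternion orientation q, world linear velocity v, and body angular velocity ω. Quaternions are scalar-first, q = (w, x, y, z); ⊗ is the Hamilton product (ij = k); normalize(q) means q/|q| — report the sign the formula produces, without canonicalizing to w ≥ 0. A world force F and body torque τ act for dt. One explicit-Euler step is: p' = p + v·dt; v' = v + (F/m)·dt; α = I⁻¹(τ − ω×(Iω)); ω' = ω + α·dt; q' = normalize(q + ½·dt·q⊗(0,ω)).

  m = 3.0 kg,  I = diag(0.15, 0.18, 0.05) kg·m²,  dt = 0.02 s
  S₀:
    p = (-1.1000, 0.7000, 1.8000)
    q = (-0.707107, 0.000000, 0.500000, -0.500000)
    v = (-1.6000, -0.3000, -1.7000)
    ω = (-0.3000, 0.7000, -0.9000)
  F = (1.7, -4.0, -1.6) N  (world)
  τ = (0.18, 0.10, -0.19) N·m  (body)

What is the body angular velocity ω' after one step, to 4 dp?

α = I⁻¹(τ − ω×Iω) = (0.6540, 0.4056, -3.6740)
ω' = ω + α·dt = (-0.2869, 0.7081, -0.9735)

ω' = (-0.2869, 0.7081, -0.9735)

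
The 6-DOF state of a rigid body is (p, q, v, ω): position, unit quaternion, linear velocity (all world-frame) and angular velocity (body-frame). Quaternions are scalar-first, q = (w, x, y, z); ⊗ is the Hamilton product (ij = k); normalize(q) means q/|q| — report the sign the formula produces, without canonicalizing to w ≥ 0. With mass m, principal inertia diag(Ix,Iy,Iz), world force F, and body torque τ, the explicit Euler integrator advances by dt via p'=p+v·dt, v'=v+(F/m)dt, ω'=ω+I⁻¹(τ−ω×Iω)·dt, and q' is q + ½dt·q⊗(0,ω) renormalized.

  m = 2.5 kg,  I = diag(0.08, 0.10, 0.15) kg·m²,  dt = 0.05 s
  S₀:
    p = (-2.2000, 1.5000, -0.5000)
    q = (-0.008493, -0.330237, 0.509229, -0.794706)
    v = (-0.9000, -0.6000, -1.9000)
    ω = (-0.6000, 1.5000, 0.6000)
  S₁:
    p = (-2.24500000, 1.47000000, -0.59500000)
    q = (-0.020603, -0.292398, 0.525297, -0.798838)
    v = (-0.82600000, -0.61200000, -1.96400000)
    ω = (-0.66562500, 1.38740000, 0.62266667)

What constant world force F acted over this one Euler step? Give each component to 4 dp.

F = (3.7000, -0.6000, -3.2000)

velocity change Δv = (0.07400000, -0.01200000, -0.06400000)
F = m·Δv/dt = (3.7000, -0.6000, -3.2000)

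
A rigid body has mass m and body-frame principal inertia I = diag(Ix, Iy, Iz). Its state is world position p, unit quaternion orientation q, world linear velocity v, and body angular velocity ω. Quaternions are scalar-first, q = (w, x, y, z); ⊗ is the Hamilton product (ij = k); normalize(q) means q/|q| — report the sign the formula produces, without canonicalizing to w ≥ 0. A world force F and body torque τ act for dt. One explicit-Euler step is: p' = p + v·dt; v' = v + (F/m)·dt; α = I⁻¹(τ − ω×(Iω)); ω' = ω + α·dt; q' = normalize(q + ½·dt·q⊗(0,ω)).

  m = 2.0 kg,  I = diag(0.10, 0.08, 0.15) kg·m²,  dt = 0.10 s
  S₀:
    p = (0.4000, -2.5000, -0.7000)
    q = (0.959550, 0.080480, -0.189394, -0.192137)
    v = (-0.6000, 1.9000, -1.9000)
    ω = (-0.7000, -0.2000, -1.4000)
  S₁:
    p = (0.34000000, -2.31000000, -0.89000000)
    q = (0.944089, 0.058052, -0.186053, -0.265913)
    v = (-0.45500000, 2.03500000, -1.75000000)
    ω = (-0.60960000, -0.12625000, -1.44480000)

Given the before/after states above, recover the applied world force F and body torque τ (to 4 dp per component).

F = (2.9000, 2.7000, 3.0000)
τ = (0.1100, 0.0100, -0.0700)

v₁ − v₀ = (0.14500000, 0.13500000, 0.15000000)
m·(v₁−v₀)/dt = (2.9000, 2.7000, 3.0000)
Δω = ω₁−ω₀ = (0.09040000, 0.07375000, -0.04480000)
I·α + gyro = (0.1100, 0.0100, -0.0700)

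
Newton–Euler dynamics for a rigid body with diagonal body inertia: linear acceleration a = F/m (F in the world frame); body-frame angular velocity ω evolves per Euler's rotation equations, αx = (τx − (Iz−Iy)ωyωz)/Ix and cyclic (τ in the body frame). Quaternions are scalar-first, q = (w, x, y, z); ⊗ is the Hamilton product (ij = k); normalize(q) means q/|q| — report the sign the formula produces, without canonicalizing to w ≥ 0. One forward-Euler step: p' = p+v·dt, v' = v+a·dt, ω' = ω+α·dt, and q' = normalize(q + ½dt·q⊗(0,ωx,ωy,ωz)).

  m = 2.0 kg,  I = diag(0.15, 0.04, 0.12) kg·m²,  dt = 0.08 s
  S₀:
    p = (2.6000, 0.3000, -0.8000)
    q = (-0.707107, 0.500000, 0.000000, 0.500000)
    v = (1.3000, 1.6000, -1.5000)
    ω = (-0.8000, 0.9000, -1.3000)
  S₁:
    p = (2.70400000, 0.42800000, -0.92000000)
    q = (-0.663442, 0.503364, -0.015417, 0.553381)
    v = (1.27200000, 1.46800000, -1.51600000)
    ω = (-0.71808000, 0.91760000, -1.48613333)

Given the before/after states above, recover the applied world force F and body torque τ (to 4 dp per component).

velocity change Δv = (-0.02800000, -0.13200000, -0.01600000)
applied force F = (-0.7000, -3.3000, -0.4000)
Δω = ω₁−ω₀ = (0.08192000, 0.01760000, -0.18613333)
τ = I·(Δω/dt) + ω₀×(Iω₀) = (0.0600, 0.0400, -0.2000)

F = (-0.7000, -3.3000, -0.4000)
τ = (0.0600, 0.0400, -0.2000)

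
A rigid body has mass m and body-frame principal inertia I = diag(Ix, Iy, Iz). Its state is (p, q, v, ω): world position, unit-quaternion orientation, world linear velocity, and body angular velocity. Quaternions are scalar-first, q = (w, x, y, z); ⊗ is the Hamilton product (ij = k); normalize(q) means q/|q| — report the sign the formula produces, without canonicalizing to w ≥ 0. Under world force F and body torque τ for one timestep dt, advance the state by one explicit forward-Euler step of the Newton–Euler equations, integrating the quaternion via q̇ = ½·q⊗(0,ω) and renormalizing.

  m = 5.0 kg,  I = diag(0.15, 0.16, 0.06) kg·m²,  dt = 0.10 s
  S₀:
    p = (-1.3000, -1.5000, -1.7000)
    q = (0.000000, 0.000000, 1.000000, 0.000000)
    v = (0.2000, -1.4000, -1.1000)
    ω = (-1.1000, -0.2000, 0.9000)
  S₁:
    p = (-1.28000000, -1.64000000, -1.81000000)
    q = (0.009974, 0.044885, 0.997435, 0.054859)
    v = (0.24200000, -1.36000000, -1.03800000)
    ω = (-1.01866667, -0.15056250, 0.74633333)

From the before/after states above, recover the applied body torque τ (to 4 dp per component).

rate change Δω = (0.08133333, 0.04943750, -0.15366667)
gyro term ω₀×Iω₀ = (0.0180, -0.0891, 0.0022)
τ = I·(Δω/dt) + ω₀×(Iω₀) = (0.1400, -0.0100, -0.0900)

τ = (0.1400, -0.0100, -0.0900)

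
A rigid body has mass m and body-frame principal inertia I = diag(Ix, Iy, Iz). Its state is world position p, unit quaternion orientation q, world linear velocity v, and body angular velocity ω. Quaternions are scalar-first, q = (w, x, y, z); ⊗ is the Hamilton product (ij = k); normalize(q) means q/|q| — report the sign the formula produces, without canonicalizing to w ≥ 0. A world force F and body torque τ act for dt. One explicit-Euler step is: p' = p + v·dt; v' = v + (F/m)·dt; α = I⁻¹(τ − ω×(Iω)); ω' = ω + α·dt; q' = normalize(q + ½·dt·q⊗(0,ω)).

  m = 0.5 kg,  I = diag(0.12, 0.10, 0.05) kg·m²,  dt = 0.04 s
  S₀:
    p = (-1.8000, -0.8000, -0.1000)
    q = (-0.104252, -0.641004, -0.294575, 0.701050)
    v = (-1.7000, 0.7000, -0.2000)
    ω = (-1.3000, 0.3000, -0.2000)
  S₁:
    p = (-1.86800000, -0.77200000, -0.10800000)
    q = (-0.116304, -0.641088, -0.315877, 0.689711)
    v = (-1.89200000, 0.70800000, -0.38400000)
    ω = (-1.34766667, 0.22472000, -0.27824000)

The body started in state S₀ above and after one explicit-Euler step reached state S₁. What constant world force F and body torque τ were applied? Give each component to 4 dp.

velocity change Δv = (-0.19200000, 0.00800000, -0.18400000)
applied force F = (-2.4000, 0.1000, -2.3000)
Δω = ω₁−ω₀ = (-0.04766667, -0.07528000, -0.07824000)
I·α + gyro = (-0.1400, -0.1700, -0.0900)

F = (-2.4000, 0.1000, -2.3000)
τ = (-0.1400, -0.1700, -0.0900)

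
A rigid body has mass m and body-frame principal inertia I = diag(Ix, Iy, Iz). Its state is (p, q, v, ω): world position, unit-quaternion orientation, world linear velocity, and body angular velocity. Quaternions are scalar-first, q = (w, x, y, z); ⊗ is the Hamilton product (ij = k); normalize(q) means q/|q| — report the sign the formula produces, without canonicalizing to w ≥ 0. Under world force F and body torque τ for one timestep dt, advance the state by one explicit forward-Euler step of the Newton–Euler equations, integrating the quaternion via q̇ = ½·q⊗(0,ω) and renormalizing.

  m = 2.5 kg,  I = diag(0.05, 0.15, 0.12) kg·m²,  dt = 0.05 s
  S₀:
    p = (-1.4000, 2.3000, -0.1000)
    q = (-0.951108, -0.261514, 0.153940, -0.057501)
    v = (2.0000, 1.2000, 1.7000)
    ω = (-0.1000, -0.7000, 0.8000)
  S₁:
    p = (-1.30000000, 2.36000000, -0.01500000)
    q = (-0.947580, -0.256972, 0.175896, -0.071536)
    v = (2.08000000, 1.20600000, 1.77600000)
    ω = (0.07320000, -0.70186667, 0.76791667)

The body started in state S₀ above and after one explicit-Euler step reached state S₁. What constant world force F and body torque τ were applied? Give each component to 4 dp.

rate change Δω = (0.17320000, -0.00186667, -0.03208333)
gyro term ω₀×Iω₀ = (0.0168, 0.0056, 0.0070)
τ = I·(Δω/dt) + ω₀×(Iω₀) = (0.1900, 0.0000, -0.0700)
Δv = v₁−v₀ = (0.08000000, 0.00600000, 0.07600000)
applied force F = (4.0000, 0.3000, 3.8000)

F = (4.0000, 0.3000, 3.8000)
τ = (0.1900, 0.0000, -0.0700)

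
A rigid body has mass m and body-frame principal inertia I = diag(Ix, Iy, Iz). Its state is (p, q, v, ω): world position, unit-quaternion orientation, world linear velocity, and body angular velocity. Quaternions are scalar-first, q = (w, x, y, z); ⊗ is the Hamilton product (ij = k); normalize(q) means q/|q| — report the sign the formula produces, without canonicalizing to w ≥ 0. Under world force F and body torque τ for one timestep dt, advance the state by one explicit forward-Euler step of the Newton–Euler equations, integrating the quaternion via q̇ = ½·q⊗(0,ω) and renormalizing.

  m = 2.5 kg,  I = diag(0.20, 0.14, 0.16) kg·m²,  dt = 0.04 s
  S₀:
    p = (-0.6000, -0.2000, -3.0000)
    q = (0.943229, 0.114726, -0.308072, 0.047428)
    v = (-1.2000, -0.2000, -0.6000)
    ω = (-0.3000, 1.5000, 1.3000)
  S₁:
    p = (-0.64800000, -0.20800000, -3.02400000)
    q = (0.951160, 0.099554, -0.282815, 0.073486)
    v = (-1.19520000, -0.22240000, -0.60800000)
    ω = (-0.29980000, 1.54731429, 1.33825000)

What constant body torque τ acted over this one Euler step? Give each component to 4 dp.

τ = (0.0400, 0.1500, 0.1800)

Δω = ω₁−ω₀ = (0.00020000, 0.04731429, 0.03825000)
ω₀×(Iω₀) = (0.0390, -0.0156, 0.0270)
τ = I·(Δω/dt) + ω₀×(Iω₀) = (0.0400, 0.1500, 0.1800)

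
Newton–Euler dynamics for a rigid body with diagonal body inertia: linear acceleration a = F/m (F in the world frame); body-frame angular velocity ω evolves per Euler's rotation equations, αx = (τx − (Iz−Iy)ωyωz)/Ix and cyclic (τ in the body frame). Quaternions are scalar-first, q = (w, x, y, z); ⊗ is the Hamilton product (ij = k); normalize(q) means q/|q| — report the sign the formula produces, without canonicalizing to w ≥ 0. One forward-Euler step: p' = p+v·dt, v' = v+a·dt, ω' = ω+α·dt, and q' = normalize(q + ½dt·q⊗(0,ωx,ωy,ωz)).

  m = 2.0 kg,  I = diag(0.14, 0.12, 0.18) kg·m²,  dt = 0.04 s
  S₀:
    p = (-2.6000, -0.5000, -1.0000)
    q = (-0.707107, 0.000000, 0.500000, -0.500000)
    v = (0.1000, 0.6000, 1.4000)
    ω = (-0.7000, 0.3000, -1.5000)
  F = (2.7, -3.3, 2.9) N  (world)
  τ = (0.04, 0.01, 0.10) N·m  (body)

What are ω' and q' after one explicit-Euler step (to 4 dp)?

ω×(Iω) gyroscopic = (-0.0270, -0.0420, 0.0042)
(τ − ω×Iω)/I = (0.4786, 0.4333, 0.5322)
ω + α·dt = (-0.6809, 0.3173, -1.4787)
Hamilton product q⊗(0,ω) = (-0.9000000, -0.1050251, 0.1378679, 1.4106605)
q + ½dt·q⊗(0,ω), renormalized = (-0.7247, -0.0021, 0.5025, -0.4715)

ω' = (-0.6809, 0.3173, -1.4787)
q' = (-0.7247, -0.0021, 0.5025, -0.4715)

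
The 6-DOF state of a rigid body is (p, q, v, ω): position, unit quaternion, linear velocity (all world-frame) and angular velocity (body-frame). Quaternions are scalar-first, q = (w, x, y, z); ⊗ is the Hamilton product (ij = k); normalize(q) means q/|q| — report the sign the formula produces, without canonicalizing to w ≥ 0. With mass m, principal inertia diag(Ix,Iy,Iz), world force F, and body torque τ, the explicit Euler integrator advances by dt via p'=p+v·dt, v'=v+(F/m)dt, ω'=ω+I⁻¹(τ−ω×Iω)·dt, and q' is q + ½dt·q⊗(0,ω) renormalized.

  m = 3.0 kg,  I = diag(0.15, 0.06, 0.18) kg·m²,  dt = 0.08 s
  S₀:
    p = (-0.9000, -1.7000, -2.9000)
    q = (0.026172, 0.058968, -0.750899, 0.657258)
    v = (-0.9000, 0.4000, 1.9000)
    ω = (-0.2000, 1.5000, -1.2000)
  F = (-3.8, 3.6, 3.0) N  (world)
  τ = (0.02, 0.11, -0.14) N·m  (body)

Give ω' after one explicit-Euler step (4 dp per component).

ω' = (-0.0741, 1.6563, -1.2742)

(τ − ω×Iω)/I = (1.5733, 1.9533, -0.9278)
new body rate ω' = (-0.0741, 1.6563, -1.2742)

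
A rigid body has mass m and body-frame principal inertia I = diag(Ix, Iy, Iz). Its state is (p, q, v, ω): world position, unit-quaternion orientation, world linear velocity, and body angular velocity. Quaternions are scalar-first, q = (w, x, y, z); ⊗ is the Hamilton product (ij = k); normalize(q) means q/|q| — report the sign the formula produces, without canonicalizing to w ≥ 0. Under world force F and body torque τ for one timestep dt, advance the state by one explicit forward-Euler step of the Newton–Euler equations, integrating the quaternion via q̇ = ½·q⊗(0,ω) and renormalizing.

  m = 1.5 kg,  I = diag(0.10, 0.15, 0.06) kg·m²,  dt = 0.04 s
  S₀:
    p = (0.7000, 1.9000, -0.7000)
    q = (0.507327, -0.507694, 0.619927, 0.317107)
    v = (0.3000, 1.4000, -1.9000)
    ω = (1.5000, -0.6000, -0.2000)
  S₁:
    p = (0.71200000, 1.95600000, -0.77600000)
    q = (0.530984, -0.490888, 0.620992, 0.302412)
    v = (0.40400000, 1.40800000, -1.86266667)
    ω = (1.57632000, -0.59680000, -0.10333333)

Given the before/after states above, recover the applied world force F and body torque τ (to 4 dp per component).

Δv = v₁−v₀ = (0.10400000, 0.00800000, 0.03733333)
applied force F = (3.9000, 0.3000, 1.4000)
Δω = ω₁−ω₀ = (0.07632000, 0.00320000, 0.09666667)
ω₀×(Iω₀) = (-0.0108, -0.0120, -0.0450)
I·α + gyro = (0.1800, 0.0000, 0.1000)

F = (3.9000, 0.3000, 1.4000)
τ = (0.1800, 0.0000, 0.1000)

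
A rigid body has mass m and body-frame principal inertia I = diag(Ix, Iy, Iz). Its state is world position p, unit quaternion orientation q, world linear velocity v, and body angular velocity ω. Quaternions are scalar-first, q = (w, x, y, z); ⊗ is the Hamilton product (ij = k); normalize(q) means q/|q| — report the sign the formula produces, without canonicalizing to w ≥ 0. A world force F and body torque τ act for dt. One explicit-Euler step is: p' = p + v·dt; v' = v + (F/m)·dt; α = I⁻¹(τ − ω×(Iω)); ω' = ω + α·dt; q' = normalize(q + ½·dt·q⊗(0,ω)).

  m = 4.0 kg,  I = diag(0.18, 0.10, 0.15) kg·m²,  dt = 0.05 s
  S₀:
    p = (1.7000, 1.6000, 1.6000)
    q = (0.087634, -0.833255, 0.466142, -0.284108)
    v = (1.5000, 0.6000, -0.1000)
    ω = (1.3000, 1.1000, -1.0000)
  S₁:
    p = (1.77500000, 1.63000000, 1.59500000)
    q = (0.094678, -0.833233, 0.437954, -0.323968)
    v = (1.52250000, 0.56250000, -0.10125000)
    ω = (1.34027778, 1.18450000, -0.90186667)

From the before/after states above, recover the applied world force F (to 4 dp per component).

F = (1.8000, -3.0000, -0.1000)

v₁ − v₀ = (0.02250000, -0.03750000, -0.00125000)
applied force F = (1.8000, -3.0000, -0.1000)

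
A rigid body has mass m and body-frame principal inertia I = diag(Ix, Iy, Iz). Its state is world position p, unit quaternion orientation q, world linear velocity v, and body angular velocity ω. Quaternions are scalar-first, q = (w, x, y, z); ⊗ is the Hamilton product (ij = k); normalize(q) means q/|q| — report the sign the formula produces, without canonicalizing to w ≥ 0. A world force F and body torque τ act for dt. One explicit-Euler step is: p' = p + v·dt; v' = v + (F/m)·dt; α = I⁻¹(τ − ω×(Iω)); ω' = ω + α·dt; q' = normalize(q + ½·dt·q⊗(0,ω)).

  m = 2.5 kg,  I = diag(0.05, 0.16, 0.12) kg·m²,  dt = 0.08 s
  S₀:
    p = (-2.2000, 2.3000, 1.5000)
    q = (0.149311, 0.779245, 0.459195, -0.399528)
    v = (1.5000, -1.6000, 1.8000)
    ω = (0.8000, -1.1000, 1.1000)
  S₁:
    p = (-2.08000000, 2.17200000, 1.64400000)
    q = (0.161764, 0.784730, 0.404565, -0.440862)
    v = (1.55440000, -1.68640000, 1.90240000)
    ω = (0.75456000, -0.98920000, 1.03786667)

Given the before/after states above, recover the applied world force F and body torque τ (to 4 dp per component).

ω₁ − ω₀ = (-0.04544000, 0.11080000, -0.06213333)
gyro term ω₀×Iω₀ = (0.0484, -0.0616, -0.0968)
τ = I·(Δω/dt) + ω₀×(Iω₀) = (0.0200, 0.1600, -0.1900)
Δv = v₁−v₀ = (0.05440000, -0.08640000, 0.10240000)
applied force F = (1.7000, -2.7000, 3.2000)

F = (1.7000, -2.7000, 3.2000)
τ = (0.0200, 0.1600, -0.1900)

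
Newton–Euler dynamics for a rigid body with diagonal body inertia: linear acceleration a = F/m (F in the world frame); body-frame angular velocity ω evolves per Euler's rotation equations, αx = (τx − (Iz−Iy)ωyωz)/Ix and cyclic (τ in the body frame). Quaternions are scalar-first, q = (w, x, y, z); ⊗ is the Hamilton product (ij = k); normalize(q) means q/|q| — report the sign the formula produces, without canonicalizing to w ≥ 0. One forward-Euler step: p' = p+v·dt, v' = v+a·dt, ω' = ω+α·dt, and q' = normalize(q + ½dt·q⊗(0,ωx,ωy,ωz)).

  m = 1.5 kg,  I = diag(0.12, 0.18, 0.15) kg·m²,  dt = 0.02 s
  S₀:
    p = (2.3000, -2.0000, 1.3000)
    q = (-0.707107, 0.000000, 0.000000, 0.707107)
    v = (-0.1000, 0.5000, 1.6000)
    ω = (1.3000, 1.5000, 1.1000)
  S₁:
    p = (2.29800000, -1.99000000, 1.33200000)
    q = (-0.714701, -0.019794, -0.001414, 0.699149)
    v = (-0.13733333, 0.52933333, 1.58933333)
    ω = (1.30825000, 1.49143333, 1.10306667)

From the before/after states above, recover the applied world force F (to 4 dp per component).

v₁ − v₀ = (-0.03733333, 0.02933333, -0.01066667)
applied force F = (-2.8000, 2.2000, -0.8000)

F = (-2.8000, 2.2000, -0.8000)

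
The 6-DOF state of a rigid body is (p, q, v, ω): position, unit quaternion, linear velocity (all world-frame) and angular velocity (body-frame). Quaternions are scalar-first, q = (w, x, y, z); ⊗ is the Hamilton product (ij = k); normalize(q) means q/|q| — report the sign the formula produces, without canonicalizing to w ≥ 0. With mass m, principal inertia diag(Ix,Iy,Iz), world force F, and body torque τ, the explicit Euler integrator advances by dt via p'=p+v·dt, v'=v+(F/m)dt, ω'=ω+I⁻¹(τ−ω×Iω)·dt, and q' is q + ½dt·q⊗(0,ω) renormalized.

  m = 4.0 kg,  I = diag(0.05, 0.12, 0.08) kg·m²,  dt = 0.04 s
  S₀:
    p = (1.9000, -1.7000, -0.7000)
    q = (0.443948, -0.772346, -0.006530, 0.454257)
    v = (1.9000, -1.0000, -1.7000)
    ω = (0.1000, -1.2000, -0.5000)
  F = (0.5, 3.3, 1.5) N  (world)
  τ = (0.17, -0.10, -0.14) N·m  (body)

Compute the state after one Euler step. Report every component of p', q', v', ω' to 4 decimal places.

a = F/m = (0.1250, 0.8250, 0.3750)
p' = p + v·dt = (1.9760, -1.7400, -0.7680)
new velocity v' = (1.9050, -0.9670, -1.6850)
(τ − ω×Iω)/I = (3.8800, -0.8458, -1.6450)
new body rate ω' = (0.2552, -1.2338, -0.5658)
Hamilton product q⊗(0,ω) = (0.2965271, 0.5927682, -0.8734849, 0.7054942)
q + ½dt·q⊗(0,ω), renormalized = (0.4497, -0.7602, -0.0240, 0.4682)

p' = (1.9760, -1.7400, -0.7680)
q' = (0.4497, -0.7602, -0.0240, 0.4682)
v' = (1.9050, -0.9670, -1.6850)
ω' = (0.2552, -1.2338, -0.5658)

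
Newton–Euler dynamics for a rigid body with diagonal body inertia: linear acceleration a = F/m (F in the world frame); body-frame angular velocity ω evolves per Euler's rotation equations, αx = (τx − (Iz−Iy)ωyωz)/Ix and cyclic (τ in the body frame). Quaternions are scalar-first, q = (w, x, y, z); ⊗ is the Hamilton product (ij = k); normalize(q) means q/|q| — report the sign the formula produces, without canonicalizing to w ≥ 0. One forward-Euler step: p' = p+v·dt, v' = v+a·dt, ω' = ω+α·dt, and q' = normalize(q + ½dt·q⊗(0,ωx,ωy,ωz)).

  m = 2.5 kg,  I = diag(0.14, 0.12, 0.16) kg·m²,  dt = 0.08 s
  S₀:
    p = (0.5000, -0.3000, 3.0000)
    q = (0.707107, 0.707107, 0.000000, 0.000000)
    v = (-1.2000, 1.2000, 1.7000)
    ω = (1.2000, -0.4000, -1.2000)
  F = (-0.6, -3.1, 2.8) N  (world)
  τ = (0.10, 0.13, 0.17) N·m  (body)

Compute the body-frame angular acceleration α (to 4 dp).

ω×(Iω) gyroscopic = (0.0192, 0.0288, 0.0096)
α = I⁻¹(τ − ω×Iω) = (0.5771, 0.8433, 1.0025)

α = (0.5771, 0.8433, 1.0025)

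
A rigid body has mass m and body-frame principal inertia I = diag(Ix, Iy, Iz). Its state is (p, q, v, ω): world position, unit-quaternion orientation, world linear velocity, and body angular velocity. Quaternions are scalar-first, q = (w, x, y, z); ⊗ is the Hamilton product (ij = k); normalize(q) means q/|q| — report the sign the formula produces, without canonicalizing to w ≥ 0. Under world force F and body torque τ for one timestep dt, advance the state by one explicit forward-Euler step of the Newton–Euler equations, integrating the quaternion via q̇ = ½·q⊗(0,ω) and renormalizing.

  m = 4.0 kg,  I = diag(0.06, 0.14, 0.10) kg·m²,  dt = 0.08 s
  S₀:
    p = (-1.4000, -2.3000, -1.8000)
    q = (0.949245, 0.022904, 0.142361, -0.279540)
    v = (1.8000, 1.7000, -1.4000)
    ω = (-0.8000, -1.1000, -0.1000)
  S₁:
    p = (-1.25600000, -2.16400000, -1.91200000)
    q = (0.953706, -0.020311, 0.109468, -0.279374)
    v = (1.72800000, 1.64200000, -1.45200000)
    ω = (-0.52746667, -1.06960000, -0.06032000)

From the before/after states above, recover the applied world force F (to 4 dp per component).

v₁ − v₀ = (-0.07200000, -0.05800000, -0.05200000)
applied force F = (-3.6000, -2.9000, -2.6000)

F = (-3.6000, -2.9000, -2.6000)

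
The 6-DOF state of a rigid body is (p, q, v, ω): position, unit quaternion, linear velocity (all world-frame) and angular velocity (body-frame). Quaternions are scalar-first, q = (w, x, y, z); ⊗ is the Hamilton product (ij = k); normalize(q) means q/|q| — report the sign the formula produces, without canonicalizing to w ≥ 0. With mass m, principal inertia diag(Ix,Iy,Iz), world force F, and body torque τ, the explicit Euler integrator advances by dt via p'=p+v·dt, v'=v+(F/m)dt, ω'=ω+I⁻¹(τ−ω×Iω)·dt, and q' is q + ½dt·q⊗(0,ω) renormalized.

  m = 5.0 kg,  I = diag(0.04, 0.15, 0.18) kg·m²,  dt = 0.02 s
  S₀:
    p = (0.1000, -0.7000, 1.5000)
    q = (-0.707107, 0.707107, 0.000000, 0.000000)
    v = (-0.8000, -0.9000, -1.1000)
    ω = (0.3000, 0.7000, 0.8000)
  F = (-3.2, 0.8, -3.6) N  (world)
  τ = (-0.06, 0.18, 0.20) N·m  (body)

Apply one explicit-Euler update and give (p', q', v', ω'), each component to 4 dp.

p' = p + v·dt = (0.0840, -0.7180, 1.4780)
v + (F/m)dt = (-0.8128, -0.8968, -1.1144)
(τ − ω×Iω)/I = (-1.9200, 1.4240, 0.9828)
new body rate ω' = (0.2616, 0.7285, 0.8197)
2q̇ = q⊗(0,ω) = (-0.2121321, -0.2121321, -1.0606605, -0.0707107)
q' = normalize(q + ½dt·q⊗(0,ω)) = (-0.7092, 0.7049, -0.0106, -0.0007)

p' = (0.0840, -0.7180, 1.4780)
q' = (-0.7092, 0.7049, -0.0106, -0.0007)
v' = (-0.8128, -0.8968, -1.1144)
ω' = (0.2616, 0.7285, 0.8197)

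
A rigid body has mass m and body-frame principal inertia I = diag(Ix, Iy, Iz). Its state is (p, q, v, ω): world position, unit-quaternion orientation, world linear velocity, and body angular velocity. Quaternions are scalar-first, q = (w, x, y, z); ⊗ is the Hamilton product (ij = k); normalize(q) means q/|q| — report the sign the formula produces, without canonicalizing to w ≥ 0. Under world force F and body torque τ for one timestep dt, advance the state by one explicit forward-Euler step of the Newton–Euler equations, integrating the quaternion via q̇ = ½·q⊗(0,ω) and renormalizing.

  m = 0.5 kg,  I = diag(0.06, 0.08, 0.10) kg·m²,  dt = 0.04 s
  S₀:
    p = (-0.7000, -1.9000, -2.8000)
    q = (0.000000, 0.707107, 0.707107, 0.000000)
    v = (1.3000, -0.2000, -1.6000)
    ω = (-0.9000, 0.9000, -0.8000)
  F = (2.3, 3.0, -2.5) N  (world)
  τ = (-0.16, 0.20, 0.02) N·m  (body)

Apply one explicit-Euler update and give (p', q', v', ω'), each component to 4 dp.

p' = (-0.6480, -1.9080, -2.8640)
q' = (0.0000, 0.6955, 0.7181, 0.0254)
v' = (1.4840, 0.0400, -1.8000)
ω' = (-0.9971, 1.0144, -0.7855)

p' = p + v·dt = (-0.6480, -1.9080, -2.8640)
v' = v + a·dt = (1.4840, 0.0400, -1.8000)
α = I⁻¹(τ − ω×Iω) = (-2.4267, 2.8600, 0.3620)
new body rate ω' = (-0.9971, 1.0144, -0.7855)
Hamilton product q⊗(0,ω) = (0.0000000, -0.5656856, 0.5656856, 1.2727926)
q + ½dt·q⊗(0,ω), renormalized = (0.0000, 0.6955, 0.7181, 0.0254)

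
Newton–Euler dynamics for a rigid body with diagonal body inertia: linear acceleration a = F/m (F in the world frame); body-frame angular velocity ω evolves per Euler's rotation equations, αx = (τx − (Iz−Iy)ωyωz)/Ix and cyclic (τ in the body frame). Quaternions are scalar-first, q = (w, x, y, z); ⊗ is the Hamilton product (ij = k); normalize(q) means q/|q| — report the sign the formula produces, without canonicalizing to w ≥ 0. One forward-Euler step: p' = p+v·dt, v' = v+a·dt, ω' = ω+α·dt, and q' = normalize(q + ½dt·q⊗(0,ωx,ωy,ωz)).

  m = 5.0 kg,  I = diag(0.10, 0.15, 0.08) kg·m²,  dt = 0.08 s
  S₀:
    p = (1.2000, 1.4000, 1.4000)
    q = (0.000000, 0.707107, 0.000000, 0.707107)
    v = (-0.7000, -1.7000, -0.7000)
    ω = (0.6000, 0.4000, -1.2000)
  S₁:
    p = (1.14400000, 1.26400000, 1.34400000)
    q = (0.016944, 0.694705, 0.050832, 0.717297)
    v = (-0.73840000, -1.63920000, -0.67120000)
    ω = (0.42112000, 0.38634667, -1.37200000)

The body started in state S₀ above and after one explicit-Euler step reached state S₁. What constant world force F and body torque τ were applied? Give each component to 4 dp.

F = (-2.4000, 3.8000, 1.8000)
τ = (-0.1900, -0.0400, -0.1600)

rate change Δω = (-0.17888000, -0.01365333, -0.17200000)
gyro term ω₀×Iω₀ = (0.0336, -0.0144, 0.0120)
τ = I·(Δω/dt) + ω₀×(Iω₀) = (-0.1900, -0.0400, -0.1600)
v₁ − v₀ = (-0.03840000, 0.06080000, 0.02880000)
F = m·Δv/dt = (-2.4000, 3.8000, 1.8000)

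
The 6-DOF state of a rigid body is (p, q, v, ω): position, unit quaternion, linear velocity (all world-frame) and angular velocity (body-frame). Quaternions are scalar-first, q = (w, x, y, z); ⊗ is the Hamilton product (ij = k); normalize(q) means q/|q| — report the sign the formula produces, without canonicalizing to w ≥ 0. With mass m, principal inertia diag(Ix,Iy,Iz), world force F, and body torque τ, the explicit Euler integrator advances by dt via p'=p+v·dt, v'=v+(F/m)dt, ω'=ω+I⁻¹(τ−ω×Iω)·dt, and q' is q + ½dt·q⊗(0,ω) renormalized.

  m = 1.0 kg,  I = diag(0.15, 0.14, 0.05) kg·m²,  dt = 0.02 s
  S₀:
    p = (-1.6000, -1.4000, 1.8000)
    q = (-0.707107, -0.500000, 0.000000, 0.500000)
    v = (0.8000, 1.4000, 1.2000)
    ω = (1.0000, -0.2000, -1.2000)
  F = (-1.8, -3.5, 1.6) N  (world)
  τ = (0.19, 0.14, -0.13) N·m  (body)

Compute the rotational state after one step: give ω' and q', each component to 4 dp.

precession coupling ω×(Iω) = (-0.0216, -0.1200, 0.0020)
(τ − ω×Iω)/I = (1.4107, 1.8571, -2.6400)
new body rate ω' = (1.0282, -0.1629, -1.2528)
q⊗(0,ω) = (1.1000000, -0.6071070, 0.0414214, 0.9485284)
updated quaternion q' = (-0.6960, -0.5060, 0.0004, 0.5094)

ω' = (1.0282, -0.1629, -1.2528)
q' = (-0.6960, -0.5060, 0.0004, 0.5094)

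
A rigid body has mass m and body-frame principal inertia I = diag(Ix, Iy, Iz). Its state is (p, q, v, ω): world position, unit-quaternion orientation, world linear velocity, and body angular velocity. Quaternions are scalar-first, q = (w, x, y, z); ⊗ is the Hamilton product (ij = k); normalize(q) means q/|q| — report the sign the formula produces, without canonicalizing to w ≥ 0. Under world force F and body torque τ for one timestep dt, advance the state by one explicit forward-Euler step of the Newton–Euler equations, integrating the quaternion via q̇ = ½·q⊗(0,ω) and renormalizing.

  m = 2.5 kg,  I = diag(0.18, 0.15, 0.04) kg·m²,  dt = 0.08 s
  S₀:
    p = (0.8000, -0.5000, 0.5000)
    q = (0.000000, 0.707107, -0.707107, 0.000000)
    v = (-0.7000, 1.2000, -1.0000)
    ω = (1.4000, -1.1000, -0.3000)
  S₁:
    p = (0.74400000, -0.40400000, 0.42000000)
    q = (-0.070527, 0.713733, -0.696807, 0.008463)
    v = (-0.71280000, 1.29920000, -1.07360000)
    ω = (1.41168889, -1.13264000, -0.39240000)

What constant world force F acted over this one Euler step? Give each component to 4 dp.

F = (-0.4000, 3.1000, -2.3000)

velocity change Δv = (-0.01280000, 0.09920000, -0.07360000)
applied force F = (-0.4000, 3.1000, -2.3000)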